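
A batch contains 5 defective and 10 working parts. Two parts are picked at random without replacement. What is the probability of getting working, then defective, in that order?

Multiply the probability of each draw given the previous ones:
P = 10/15 × 5/14 = 50/210 = 5/21.

5/21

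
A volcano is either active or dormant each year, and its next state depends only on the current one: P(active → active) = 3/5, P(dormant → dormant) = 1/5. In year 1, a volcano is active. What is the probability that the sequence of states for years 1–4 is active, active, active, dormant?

18/125

Year 1 is given. For each transition, use the conditional probability from the current state:
P(active | active) = 3/5; P(active | active) = 3/5; P(dormant | active) = 2/5.
P = 3/5 × 3/5 × 2/5 = 18/125.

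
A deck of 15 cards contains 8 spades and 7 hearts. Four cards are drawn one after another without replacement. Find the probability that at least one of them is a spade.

P(no spades) = 7/15 × 6/14 × 5/13 × 4/12 = 840/32760 = 1/39.
P(at least one) = 1 − 1/39 = 38/39.

38/39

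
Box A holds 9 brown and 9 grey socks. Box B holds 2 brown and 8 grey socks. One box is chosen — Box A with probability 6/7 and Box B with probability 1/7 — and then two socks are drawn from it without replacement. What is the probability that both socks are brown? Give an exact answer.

1097/5355

From Box A: P(both brown) = (9/18)(8/17) = 4/17.
From Box B: P(both brown) = (2/10)(1/9) = 1/45.
Total probability = (6/7)(4/17) + (1/7)(1/45) = 1097/5355.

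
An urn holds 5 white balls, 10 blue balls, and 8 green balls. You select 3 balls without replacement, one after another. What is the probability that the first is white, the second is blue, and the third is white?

Multiply the probability of each draw given the previous ones:
P = 5/23 × 10/22 × 4/21 = 200/10626 = 100/5313.

100/5313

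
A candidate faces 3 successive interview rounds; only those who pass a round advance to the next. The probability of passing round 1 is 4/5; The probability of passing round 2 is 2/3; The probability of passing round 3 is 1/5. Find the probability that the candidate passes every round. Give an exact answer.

8/75

The events are sequential, so multiply the conditional probabilities:
P = 4/5 × 2/3 × 1/5 = 8/75.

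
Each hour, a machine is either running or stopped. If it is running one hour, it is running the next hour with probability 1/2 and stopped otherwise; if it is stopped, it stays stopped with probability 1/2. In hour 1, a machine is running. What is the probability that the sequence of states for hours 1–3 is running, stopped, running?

1/4

Hour 1 is given. For each transition, use the conditional probability from the current state:
P(stopped | running) = 1/2; P(running | stopped) = 1/2.
P = 1/2 × 1/2 = 1/4.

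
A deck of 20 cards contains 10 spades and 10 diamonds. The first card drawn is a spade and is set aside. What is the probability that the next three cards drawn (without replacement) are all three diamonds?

40/323

With the first card removed, 10 diamonds remain out of 19.
P = 10/19 × 9/18 × 8/17 = 720/5814 = 40/323.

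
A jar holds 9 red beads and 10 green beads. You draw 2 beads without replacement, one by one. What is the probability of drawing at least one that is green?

15/19

P(no green) = 9/19 × 8/18 = 72/342 = 4/19.
P(at least one) = 1 − 4/19 = 15/19.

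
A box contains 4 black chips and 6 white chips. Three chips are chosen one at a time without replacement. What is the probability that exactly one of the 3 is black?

1/2

One ordering (black drawn first) has probability 4/10 × 6/9 × 5/8 = 120/720 = 1/6.
There are C(3,1) = 3 such orderings, each equally likely, so P = 3 × 1/6 = 1/2.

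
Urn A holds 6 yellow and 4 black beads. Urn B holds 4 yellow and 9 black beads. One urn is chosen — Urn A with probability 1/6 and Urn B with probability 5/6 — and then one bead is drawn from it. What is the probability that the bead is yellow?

From Urn A: P(yellow) = 6/10.
From Urn B: P(yellow) = 4/13.
Total probability = (1/6)(6/10) + (5/6)(4/13) = 139/390.

139/390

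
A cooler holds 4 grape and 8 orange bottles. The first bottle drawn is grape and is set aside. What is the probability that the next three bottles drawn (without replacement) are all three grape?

With the first bottle removed, 3 grape remain out of 11.
P = 3/11 × 2/10 × 1/9 = 6/990 = 1/165.

1/165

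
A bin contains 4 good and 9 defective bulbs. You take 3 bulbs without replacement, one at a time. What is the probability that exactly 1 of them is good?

One ordering (good drawn first) has probability 4/13 × 9/12 × 8/11 = 288/1716 = 24/143.
There are C(3,1) = 3 such orderings, each equally likely, so P = 3 × 24/143 = 72/143.

72/143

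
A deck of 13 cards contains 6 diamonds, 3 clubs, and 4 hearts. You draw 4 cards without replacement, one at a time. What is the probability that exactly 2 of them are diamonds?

One ordering (diamonds drawn first) has probability 6/13 × 5/12 × 7/11 × 6/10 = 1260/17160 = 21/286.
There are C(4,2) = 6 such orderings, each equally likely, so P = 6 × 21/286 = 63/143.

63/143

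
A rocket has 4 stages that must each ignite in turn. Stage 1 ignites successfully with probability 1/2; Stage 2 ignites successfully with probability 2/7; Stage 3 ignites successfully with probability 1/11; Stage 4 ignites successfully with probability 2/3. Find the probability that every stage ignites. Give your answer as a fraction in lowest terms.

The events are sequential, so multiply the conditional probabilities:
P = 1/2 × 2/7 × 1/11 × 2/3 = 4/462 = 2/231.

2/231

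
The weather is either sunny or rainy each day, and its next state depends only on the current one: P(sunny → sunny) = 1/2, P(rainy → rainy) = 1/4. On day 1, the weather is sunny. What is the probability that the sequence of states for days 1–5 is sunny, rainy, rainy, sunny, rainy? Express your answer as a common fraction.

3/64

Day 1 is given. For each transition, use the conditional probability from the current state:
P(rainy | sunny) = 1/2; P(rainy | rainy) = 1/4; P(sunny | rainy) = 3/4; P(rainy | sunny) = 1/2.
P = 1/2 × 1/4 × 3/4 × 1/2 = 3/64.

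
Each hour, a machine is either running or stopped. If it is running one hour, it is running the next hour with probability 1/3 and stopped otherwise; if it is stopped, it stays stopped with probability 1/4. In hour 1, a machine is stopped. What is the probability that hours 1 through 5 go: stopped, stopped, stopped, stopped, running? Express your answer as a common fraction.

Hour 1 is given. For each transition, use the conditional probability from the current state:
P(stopped | stopped) = 1/4; P(stopped | stopped) = 1/4; P(stopped | stopped) = 1/4; P(running | stopped) = 3/4.
P = 1/4 × 1/4 × 1/4 × 3/4 = 3/256.

3/256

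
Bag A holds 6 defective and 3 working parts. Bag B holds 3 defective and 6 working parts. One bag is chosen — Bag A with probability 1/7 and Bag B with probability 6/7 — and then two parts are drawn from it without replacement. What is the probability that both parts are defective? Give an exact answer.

11/84

From Bag A: P(both defective) = (6/9)(5/8) = 5/12.
From Bag B: P(both defective) = (3/9)(2/8) = 1/12.
Total probability = (1/7)(5/12) + (6/7)(1/12) = 11/84.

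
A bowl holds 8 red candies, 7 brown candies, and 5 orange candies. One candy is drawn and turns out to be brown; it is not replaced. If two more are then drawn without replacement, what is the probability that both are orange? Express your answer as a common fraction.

10/171

After the first draw, 5 of the remaining 19 candies are orange.
P = 5/19 × 4/18 = 20/342 = 10/171.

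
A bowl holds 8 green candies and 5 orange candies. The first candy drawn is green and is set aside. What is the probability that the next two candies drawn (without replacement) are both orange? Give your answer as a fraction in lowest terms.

5/33

With the first candy removed, 5 orange remain out of 12.
P = 5/12 × 4/11 = 20/132 = 5/33.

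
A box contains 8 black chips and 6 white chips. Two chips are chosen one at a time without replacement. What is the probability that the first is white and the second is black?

24/91

Multiply the probability of each draw given the previous ones:
P = 6/14 × 8/13 = 48/182 = 24/91.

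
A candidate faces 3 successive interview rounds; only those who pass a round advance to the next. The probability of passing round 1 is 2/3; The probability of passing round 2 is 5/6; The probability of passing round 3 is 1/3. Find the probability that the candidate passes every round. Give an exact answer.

5/27

Each stage is reached only if all earlier stages succeed, so
P = 2/3 × 5/6 × 1/3 = 10/54 = 5/27.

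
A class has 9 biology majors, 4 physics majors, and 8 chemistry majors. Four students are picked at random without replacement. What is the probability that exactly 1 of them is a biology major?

One ordering (a biology major drawn first) has probability 9/21 × 12/20 × 11/19 × 10/18 = 11880/143640 = 11/133.
There are C(4,1) = 4 such orderings, each equally likely, so P = 4 × 11/133 = 44/133.

44/133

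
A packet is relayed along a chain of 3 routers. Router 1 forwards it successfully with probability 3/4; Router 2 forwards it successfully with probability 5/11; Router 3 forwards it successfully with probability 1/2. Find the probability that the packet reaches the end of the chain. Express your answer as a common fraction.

15/88

Each stage is reached only if all earlier stages succeed, so
P = 3/4 × 5/11 × 1/2 = 15/88.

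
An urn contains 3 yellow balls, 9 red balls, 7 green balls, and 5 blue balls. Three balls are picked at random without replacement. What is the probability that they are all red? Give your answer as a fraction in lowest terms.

P(all red) = 9/24 × 8/23 × 7/22 = 504/12144 = 21/506.

21/506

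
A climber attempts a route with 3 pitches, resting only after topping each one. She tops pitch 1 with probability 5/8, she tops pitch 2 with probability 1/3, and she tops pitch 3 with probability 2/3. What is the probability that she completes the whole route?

The events are sequential, so multiply the conditional probabilities:
P = 5/8 × 1/3 × 2/3 = 10/72 = 5/36.

5/36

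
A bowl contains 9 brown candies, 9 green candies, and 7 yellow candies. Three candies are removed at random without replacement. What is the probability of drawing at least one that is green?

P(no green) = 16/25 × 15/24 × 14/23 = 3360/13800 = 28/115.
P(at least one) = 1 − 28/115 = 87/115.

87/115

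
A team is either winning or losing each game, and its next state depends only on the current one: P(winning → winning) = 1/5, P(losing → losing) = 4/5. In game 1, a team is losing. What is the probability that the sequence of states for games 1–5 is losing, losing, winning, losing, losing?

Game 1 is given. For each transition, use the conditional probability from the current state:
P(losing | losing) = 4/5; P(winning | losing) = 1/5; P(losing | winning) = 4/5; P(losing | losing) = 4/5.
P = 4/5 × 1/5 × 4/5 × 4/5 = 64/625.

64/625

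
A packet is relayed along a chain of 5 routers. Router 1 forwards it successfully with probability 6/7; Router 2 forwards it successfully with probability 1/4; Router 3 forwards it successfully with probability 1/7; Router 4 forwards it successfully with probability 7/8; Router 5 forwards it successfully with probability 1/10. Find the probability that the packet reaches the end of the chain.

The events are sequential, so multiply the conditional probabilities:
P = 6/7 × 1/4 × 1/7 × 7/8 × 1/10 = 42/15680 = 3/1120.

3/1120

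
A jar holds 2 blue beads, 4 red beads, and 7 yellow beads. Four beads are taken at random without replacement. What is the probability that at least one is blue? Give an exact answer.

P(no blue) = 11/13 × 10/12 × 9/11 × 8/10 = 7920/17160 = 6/13.
P(at least one) = 1 − 6/13 = 7/13.

7/13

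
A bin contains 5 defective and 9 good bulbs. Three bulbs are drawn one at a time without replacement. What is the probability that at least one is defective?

10/13

P(no defective) = 9/14 × 8/13 × 7/12 = 504/2184 = 3/13.
P(at least one) = 1 − 3/13 = 10/13.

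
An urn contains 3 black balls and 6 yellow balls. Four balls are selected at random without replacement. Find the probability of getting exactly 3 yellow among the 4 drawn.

One ordering (yellow drawn first) has probability 6/9 × 5/8 × 4/7 × 3/6 = 360/3024 = 5/42.
There are C(4,3) = 4 such orderings, each equally likely, so P = 4 × 5/42 = 10/21.

10/21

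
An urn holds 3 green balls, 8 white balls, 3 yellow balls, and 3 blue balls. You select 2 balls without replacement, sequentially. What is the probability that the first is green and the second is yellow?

Chain rule:
P = 3/17 × 3/16 = 9/272.

9/272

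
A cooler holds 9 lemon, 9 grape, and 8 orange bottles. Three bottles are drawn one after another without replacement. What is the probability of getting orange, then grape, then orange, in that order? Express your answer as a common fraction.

Multiply the probability of each draw given the previous ones:
P = 8/26 × 9/25 × 7/24 = 504/15600 = 21/650.

21/650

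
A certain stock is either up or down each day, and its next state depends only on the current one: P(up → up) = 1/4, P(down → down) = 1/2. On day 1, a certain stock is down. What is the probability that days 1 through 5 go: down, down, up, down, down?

Day 1 is given. For each transition, use the conditional probability from the current state:
P(down | down) = 1/2; P(up | down) = 1/2; P(down | up) = 3/4; P(down | down) = 1/2.
P = 1/2 × 1/2 × 3/4 × 1/2 = 3/32.

3/32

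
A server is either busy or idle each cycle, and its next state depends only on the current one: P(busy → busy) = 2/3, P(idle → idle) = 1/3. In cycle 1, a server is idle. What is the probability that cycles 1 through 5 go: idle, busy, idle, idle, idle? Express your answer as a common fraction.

Cycle 1 is given. For each transition, use the conditional probability from the current state:
P(busy | idle) = 2/3; P(idle | busy) = 1/3; P(idle | idle) = 1/3; P(idle | idle) = 1/3.
P = 2/3 × 1/3 × 1/3 × 1/3 = 2/81.

2/81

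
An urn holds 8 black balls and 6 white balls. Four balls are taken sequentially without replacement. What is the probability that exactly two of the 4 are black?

One ordering (black drawn first) has probability 8/14 × 7/13 × 6/12 × 5/11 = 1680/24024 = 10/143.
There are C(4,2) = 6 such orderings, each equally likely, so P = 6 × 10/143 = 60/143.

60/143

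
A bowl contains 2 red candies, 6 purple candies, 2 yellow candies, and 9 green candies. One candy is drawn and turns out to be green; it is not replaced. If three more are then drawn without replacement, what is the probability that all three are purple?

5/204

With the first candy removed, 6 purple remain out of 18.
P = 6/18 × 5/17 × 4/16 = 120/4896 = 5/204.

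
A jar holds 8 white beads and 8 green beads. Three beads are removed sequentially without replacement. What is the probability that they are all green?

P(every draw is green) = 8/16 × 7/15 × 6/14 = 336/3360 = 1/10.

1/10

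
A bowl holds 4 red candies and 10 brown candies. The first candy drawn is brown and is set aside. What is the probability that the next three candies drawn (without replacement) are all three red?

2/143

With the first candy removed, 4 red remain out of 13.
P = 4/13 × 3/12 × 2/11 = 24/1716 = 2/143.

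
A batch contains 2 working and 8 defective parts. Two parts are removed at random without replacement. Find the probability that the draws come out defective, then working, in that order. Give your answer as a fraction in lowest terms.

8/45

Multiply the probability of each draw given the previous ones:
P = 8/10 × 2/9 = 16/90 = 8/45.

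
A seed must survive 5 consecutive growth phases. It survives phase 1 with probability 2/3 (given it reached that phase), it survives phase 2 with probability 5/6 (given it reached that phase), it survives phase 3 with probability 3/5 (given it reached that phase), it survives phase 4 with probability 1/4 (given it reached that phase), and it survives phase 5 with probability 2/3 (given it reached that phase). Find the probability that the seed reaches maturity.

1/18

The events are sequential, so multiply the conditional probabilities:
P = 2/3 × 5/6 × 3/5 × 1/4 × 2/3 = 60/1080 = 1/18.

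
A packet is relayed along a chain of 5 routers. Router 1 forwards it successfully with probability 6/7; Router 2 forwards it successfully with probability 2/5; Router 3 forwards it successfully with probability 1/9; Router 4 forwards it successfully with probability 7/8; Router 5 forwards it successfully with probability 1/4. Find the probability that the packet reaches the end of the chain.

The events are sequential, so multiply the conditional probabilities:
P = 6/7 × 2/5 × 1/9 × 7/8 × 1/4 = 84/10080 = 1/120.

1/120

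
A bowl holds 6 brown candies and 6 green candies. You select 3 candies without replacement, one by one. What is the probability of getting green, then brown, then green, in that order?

Multiply the probability of each draw given the previous ones:
P = 6/12 × 6/11 × 5/10 = 180/1320 = 3/22.

3/22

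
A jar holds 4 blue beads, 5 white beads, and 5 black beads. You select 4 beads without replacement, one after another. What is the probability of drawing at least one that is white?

P(no white) = 9/14 × 8/13 × 7/12 × 6/11 = 3024/24024 = 18/143.
P(at least one) = 1 − 18/143 = 125/143.

125/143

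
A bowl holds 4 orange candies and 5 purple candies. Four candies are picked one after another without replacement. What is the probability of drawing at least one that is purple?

125/126

P(no purple) = 4/9 × 3/8 × 2/7 × 1/6 = 24/3024 = 1/126.
P(at least one) = 1 − 1/126 = 125/126.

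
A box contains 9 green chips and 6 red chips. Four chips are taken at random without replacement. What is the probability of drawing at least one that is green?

P(no green) = 6/15 × 5/14 × 4/13 × 3/12 = 360/32760 = 1/91.
P(at least one) = 1 − 1/91 = 90/91.

90/91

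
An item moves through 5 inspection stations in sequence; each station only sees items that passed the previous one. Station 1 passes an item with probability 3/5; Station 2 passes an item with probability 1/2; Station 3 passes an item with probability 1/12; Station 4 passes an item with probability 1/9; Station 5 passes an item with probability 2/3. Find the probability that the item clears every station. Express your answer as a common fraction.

Multiplying along the chain,
P = 3/5 × 1/2 × 1/12 × 1/9 × 2/3 = 6/3240 = 1/540.

1/540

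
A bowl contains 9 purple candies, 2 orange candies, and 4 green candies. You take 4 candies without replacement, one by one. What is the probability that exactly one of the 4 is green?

44/91

One ordering (green drawn first) has probability 4/15 × 11/14 × 10/13 × 9/12 = 3960/32760 = 11/91.
There are C(4,1) = 4 such orderings, each equally likely, so P = 4 × 11/91 = 44/91.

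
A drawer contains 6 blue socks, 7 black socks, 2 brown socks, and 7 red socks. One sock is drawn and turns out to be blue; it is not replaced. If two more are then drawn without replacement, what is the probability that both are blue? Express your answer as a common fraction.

1/21

With the first sock removed, 5 blue remain out of 21.
P = 5/21 × 4/20 = 20/420 = 1/21.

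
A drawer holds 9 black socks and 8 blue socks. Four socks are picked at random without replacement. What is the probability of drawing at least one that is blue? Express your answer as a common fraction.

P(no blue) = 9/17 × 8/16 × 7/15 × 6/14 = 3024/57120 = 9/170.
P(at least one) = 1 − 9/170 = 161/170.

161/170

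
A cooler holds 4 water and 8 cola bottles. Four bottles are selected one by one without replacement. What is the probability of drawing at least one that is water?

P(no water) = 8/12 × 7/11 × 6/10 × 5/9 = 1680/11880 = 14/99.
P(at least one) = 1 − 14/99 = 85/99.

85/99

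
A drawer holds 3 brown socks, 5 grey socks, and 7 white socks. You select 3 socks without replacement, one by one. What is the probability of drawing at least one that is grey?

67/91

P(no grey) = 10/15 × 9/14 × 8/13 = 720/2730 = 24/91.
P(at least one) = 1 − 24/91 = 67/91.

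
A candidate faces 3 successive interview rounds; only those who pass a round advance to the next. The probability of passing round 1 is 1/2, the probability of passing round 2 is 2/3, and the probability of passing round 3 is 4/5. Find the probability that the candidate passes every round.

Each stage is reached only if all earlier stages succeed, so
P = 1/2 × 2/3 × 4/5 = 8/30 = 4/15.

4/15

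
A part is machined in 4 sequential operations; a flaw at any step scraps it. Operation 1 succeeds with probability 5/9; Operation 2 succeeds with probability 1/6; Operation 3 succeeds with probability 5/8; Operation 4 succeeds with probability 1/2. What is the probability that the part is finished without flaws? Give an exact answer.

25/864

Each stage is reached only if all earlier stages succeed, so
P = 5/9 × 1/6 × 5/8 × 1/2 = 25/864.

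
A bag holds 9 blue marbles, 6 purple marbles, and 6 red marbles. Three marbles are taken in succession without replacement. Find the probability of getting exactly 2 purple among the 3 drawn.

One ordering (purple drawn first) has probability 6/21 × 5/20 × 15/19 = 450/7980 = 15/266.
There are C(3,2) = 3 such orderings, each equally likely, so P = 3 × 15/266 = 45/266.

45/266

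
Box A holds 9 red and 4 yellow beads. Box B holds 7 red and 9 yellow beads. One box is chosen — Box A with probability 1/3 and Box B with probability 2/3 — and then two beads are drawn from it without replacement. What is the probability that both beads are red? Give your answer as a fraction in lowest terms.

From Box A: P(both red) = (9/13)(8/12) = 6/13.
From Box B: P(both red) = (7/16)(6/15) = 7/40.
Total probability = (1/3)(6/13) + (2/3)(7/40) = 211/780.

211/780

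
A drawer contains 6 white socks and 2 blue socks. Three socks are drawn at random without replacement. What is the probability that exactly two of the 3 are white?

One ordering (white drawn first) has probability 6/8 × 5/7 × 2/6 = 60/336 = 5/28.
There are C(3,2) = 3 such orderings, each equally likely, so P = 3 × 5/28 = 15/28.

15/28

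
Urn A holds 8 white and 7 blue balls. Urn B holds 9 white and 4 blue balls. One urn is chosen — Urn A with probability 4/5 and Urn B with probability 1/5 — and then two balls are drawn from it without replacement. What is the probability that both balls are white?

298/975

From Urn A: P(both white) = (8/15)(7/14) = 4/15.
From Urn B: P(both white) = (9/13)(8/12) = 6/13.
Total probability = (4/5)(4/15) + (1/5)(6/13) = 298/975.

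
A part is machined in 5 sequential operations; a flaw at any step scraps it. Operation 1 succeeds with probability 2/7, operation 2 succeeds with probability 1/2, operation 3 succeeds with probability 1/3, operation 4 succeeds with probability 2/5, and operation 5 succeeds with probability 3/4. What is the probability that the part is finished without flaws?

1/70

Each stage is reached only if all earlier stages succeed, so
P = 2/7 × 1/2 × 1/3 × 2/5 × 3/4 = 12/840 = 1/70.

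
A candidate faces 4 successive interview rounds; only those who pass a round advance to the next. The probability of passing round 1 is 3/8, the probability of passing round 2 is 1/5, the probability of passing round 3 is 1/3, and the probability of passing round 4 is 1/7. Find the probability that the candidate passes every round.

1/280

The events are sequential, so multiply the conditional probabilities:
P = 3/8 × 1/5 × 1/3 × 1/7 = 3/840 = 1/280.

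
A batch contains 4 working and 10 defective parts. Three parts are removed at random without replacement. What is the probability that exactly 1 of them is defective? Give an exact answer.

One ordering (defective drawn first) has probability 10/14 × 4/13 × 3/12 = 120/2184 = 5/91.
There are C(3,1) = 3 such orderings, each equally likely, so P = 3 × 5/91 = 15/91.

15/91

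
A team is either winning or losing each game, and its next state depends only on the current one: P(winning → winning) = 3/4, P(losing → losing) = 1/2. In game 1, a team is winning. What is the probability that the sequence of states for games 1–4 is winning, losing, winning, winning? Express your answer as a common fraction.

Game 1 is given. For each transition, use the conditional probability from the current state:
P(losing | winning) = 1/4; P(winning | losing) = 1/2; P(winning | winning) = 3/4.
P = 1/4 × 1/2 × 3/4 = 3/32.

3/32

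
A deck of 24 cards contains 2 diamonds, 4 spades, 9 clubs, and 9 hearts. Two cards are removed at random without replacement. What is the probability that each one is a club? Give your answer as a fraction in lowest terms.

3/23

P = 9/24 × 8/23 = 72/552 = 3/23.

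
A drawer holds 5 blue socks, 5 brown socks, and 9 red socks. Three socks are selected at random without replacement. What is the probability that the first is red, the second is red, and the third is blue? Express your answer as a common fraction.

20/323

Chain rule:
P = 9/19 × 8/18 × 5/17 = 360/5814 = 20/323.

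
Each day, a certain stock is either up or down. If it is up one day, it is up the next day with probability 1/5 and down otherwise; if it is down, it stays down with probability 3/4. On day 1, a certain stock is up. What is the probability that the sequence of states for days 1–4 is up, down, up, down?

Day 1 is given. For each transition, use the conditional probability from the current state:
P(down | up) = 4/5; P(up | down) = 1/4; P(down | up) = 4/5.
P = 4/5 × 1/4 × 4/5 = 16/100 = 4/25.

4/25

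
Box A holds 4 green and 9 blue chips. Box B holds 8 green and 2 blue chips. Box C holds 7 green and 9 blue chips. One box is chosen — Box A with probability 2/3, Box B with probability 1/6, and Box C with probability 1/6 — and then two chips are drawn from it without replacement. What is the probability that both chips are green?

From Box A: P(both green) = (4/13)(3/12) = 1/13.
From Box B: P(both green) = (8/10)(7/9) = 28/45.
From Box C: P(both green) = (7/16)(6/15) = 7/40.
Total probability = (2/3)(1/13) + (1/6)(28/45) + (1/6)(7/40) = 5171/28080.

5171/28080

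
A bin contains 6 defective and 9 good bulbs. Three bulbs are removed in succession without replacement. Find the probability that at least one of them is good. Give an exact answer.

P(no good) = 6/15 × 5/14 × 4/13 = 120/2730 = 4/91.
P(at least one) = 1 − 4/91 = 87/91.

87/91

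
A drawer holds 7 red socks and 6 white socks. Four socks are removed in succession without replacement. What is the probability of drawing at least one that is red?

140/143

P(no red) = 6/13 × 5/12 × 4/11 × 3/10 = 360/17160 = 3/143.
P(at least one) = 1 − 3/143 = 140/143.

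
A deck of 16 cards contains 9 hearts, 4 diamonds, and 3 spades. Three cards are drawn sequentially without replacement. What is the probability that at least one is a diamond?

P(no diamonds) = 12/16 × 11/15 × 10/14 = 1320/3360 = 11/28.
P(at least one) = 1 − 11/28 = 17/28.

17/28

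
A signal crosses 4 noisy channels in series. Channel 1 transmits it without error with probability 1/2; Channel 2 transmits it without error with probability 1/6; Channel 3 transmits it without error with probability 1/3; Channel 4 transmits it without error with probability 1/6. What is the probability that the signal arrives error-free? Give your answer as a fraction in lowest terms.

Multiplying along the chain,
P = 1/2 × 1/6 × 1/3 × 1/6 = 1/216.

1/216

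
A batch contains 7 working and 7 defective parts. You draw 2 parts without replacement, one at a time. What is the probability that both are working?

P(every draw is working) = 7/14 × 6/13 = 42/182 = 3/13.

3/13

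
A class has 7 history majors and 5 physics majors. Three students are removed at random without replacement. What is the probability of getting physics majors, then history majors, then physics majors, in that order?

Each draw changes the counts, so multiply the conditional probabilities along the sequence:
P = 5/12 × 7/11 × 4/10 = 140/1320 = 7/66.

7/66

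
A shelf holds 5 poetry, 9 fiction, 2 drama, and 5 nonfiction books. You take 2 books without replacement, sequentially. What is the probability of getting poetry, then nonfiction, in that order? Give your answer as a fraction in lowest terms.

Multiply the probability of each draw given the previous ones:
P = 5/21 × 5/20 = 25/420 = 5/84.

5/84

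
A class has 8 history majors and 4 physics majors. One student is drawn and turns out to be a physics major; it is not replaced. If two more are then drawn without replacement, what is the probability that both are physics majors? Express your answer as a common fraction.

After the first draw, 3 of the remaining 11 students are physics majors.
P = 3/11 × 2/10 = 6/110 = 3/55.

3/55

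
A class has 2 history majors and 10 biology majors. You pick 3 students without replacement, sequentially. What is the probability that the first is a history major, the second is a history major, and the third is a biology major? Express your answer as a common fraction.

1/66

Each draw changes the counts, so multiply the conditional probabilities along the sequence:
P = 2/12 × 1/11 × 10/10 = 20/1320 = 1/66.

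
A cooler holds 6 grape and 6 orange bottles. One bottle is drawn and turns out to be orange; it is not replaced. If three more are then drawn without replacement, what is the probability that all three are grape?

After the first draw, 6 of the remaining 11 bottles are grape.
P = 6/11 × 5/10 × 4/9 = 120/990 = 4/33.

4/33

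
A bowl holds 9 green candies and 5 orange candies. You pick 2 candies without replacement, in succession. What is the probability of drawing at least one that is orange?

55/91

P(no orange) = 9/14 × 8/13 = 72/182 = 36/91.
P(at least one) = 1 − 36/91 = 55/91.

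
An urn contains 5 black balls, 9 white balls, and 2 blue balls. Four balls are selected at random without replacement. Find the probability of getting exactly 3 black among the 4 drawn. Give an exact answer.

11/182

One ordering (black drawn first) has probability 5/16 × 4/15 × 3/14 × 11/13 = 660/43680 = 11/728.
There are C(4,3) = 4 such orderings, each equally likely, so P = 4 × 11/728 = 11/182.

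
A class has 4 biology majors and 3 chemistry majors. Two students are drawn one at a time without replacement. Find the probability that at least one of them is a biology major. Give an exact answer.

P(no biology majors) = 3/7 × 2/6 = 6/42 = 1/7.
P(at least one) = 1 − 1/7 = 6/7.

6/7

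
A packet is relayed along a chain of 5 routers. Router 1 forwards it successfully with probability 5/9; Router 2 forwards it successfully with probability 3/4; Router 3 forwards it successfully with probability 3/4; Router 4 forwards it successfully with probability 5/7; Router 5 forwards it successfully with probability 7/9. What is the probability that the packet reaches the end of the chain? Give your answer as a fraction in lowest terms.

25/144

Each stage is reached only if all earlier stages succeed, so
P = 5/9 × 3/4 × 3/4 × 5/7 × 7/9 = 1575/9072 = 25/144.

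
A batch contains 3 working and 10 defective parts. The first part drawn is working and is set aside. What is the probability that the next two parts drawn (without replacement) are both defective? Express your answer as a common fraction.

After the first draw, 10 of the remaining 12 parts are defective.
P = 10/12 × 9/11 = 90/132 = 15/22.

15/22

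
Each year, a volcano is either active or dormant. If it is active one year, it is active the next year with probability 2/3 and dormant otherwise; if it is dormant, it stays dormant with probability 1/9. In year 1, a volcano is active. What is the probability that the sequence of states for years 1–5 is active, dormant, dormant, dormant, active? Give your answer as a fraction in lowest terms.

Year 1 is given. For each transition, use the conditional probability from the current state:
P(dormant | active) = 1/3; P(dormant | dormant) = 1/9; P(dormant | dormant) = 1/9; P(active | dormant) = 8/9.
P = 1/3 × 1/9 × 1/9 × 8/9 = 8/2187.

8/2187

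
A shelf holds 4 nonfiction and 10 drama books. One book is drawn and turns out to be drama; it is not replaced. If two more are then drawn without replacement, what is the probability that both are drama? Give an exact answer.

After the first draw, 9 of the remaining 13 books are drama.
P = 9/13 × 8/12 = 72/156 = 6/13.

6/13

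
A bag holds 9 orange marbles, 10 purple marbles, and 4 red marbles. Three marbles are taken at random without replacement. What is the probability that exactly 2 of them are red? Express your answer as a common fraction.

One ordering (red drawn first) has probability 4/23 × 3/22 × 19/21 = 228/10626 = 38/1771.
There are C(3,2) = 3 such orderings, each equally likely, so P = 3 × 38/1771 = 114/1771.

114/1771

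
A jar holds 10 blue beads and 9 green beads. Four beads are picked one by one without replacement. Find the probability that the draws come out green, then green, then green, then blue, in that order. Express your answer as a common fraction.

35/646

Chain rule:
P = 9/19 × 8/18 × 7/17 × 10/16 = 5040/93024 = 35/646.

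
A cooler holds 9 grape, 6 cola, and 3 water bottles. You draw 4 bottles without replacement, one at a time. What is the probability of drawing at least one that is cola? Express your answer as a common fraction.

P(no cola) = 12/18 × 11/17 × 10/16 × 9/15 = 11880/73440 = 11/68.
P(at least one) = 1 − 11/68 = 57/68.

57/68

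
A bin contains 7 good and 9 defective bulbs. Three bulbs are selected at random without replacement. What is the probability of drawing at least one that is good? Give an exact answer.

17/20

P(no good) = 9/16 × 8/15 × 7/14 = 504/3360 = 3/20.
P(at least one) = 1 − 3/20 = 17/20.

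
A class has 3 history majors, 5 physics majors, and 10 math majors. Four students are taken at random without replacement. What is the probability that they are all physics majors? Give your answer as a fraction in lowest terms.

P(every draw is a physics major) = 5/18 × 4/17 × 3/16 × 2/15 = 120/73440 = 1/612.

1/612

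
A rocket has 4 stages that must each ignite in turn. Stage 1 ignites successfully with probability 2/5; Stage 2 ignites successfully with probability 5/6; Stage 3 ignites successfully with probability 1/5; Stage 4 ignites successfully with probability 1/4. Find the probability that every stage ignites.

1/60

Each stage is reached only if all earlier stages succeed, so
P = 2/5 × 5/6 × 1/5 × 1/4 = 10/600 = 1/60.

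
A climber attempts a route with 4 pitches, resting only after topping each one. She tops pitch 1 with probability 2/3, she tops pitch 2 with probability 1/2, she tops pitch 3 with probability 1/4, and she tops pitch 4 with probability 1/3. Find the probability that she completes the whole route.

1/36

The events are sequential, so multiply the conditional probabilities:
P = 2/3 × 1/2 × 1/4 × 1/3 = 2/72 = 1/36.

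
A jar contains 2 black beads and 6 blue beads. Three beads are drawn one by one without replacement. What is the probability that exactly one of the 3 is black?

One ordering (black drawn first) has probability 2/8 × 6/7 × 5/6 = 60/336 = 5/28.
There are C(3,1) = 3 such orderings, each equally likely, so P = 3 × 5/28 = 15/28.

15/28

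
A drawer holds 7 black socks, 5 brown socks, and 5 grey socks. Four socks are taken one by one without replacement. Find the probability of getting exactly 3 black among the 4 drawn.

5/34

One ordering (black drawn first) has probability 7/17 × 6/16 × 5/15 × 10/14 = 2100/57120 = 5/136.
There are C(4,3) = 4 such orderings, each equally likely, so P = 4 × 5/136 = 5/34.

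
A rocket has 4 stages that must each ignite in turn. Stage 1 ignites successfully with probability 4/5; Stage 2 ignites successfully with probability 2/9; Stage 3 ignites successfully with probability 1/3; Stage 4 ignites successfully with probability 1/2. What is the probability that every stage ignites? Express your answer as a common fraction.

4/135

Multiplying along the chain,
P = 4/5 × 2/9 × 1/3 × 1/2 = 8/270 = 4/135.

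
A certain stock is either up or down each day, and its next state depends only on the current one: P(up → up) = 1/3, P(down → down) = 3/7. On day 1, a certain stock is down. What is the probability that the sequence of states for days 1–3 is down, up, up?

Day 1 is given. For each transition, use the conditional probability from the current state:
P(up | down) = 4/7; P(up | up) = 1/3.
P = 4/7 × 1/3 = 4/21.

4/21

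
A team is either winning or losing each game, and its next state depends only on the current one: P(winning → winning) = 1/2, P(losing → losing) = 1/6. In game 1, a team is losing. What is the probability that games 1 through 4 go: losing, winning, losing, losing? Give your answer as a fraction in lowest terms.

Game 1 is given. For each transition, use the conditional probability from the current state:
P(winning | losing) = 5/6; P(losing | winning) = 1/2; P(losing | losing) = 1/6.
P = 5/6 × 1/2 × 1/6 = 5/72.

5/72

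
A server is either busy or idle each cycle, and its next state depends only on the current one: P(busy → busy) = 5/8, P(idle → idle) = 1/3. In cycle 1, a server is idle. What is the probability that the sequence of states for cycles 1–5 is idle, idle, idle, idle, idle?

Cycle 1 is given. For each transition, use the conditional probability from the current state:
P(idle | idle) = 1/3; P(idle | idle) = 1/3; P(idle | idle) = 1/3; P(idle | idle) = 1/3.
P = 1/3 × 1/3 × 1/3 × 1/3 = 1/81.

1/81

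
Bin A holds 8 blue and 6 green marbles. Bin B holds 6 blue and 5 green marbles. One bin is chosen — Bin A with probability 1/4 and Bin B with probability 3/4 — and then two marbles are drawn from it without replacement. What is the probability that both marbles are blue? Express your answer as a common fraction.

From Bin A: P(both blue) = (8/14)(7/13) = 4/13.
From Bin B: P(both blue) = (6/11)(5/10) = 3/11.
Total probability = (1/4)(4/13) + (3/4)(3/11) = 161/572.

161/572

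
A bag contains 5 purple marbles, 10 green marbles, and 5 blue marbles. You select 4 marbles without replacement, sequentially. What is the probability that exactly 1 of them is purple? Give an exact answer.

One ordering (purple drawn first) has probability 5/20 × 15/19 × 14/18 × 13/17 = 13650/116280 = 455/3876.
There are C(4,1) = 4 such orderings, each equally likely, so P = 4 × 455/3876 = 455/969.

455/969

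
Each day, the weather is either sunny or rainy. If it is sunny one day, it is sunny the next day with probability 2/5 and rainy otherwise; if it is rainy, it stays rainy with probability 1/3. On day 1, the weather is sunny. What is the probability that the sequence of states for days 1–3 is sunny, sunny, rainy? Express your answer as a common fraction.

Day 1 is given. For each transition, use the conditional probability from the current state:
P(sunny | sunny) = 2/5; P(rainy | sunny) = 3/5.
P = 2/5 × 3/5 = 6/25.

6/25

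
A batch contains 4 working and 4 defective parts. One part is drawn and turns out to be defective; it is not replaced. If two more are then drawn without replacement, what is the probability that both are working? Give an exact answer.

With the first part removed, 4 working remain out of 7.
P = 4/7 × 3/6 = 12/42 = 2/7.

2/7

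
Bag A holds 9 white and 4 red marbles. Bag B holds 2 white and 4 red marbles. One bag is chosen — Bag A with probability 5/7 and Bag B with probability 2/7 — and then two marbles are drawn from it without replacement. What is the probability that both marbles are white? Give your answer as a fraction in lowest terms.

68/195

From Bag A: P(both white) = (9/13)(8/12) = 6/13.
From Bag B: P(both white) = (2/6)(1/5) = 1/15.
Total probability = (5/7)(6/13) + (2/7)(1/15) = 68/195.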